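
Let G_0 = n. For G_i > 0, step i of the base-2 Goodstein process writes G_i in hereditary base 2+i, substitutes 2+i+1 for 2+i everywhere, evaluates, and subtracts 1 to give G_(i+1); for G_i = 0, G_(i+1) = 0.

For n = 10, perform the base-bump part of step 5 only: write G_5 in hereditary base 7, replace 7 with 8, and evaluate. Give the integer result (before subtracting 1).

i=0: 10 = 2^(2 + 1) + 2 (b=2); 2→3: 3^(3 + 1) + 3 = 84; 84−1 = 83
i=1: 83 = 3^(3 + 1) + 2 (b=3); 3→4: 4^(4 + 1) + 2 = 1026; 1026−1 = 1025
i=2: 1025 = 4^(4 + 1) + 1 (b=4); 4→5: 5^(5 + 1) + 1 = 15626; 15626−1 = 15625
i=3: 15625 = 5^(5 + 1) (b=5); 5→6: 6^(6 + 1) = 279936; 279936−1 = 279935
i=4: 279935 = 5·6^6 + 5·6^5 + 5·6^4 + 5·6^3 + 5·6^2 + 5·6 + 5 (b=6); 6→7: 5·7^7 + 5·7^5 + 5·7^4 + 5·7^3 + 5·7^2 + 5·7 + 5 = 4215755; 4215755−1 = 4215754

84073324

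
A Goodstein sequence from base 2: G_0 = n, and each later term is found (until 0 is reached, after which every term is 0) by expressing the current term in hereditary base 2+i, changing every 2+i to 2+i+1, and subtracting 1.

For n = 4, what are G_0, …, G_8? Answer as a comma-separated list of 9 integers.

4, 26, 41, 60, 83, 109, 139, 173, 211

step 0: 4 = 2^2; sub 3 for 2: 3^3; = 27; G_1 = 27−1 = 26
step 1: 26 = 2·3^2 + 2·3 + 2; sub 4 for 3: 2·4^2 + 2·4 + 2; = 42; G_2 = 42−1 = 41
step 2: 41 = 2·4^2 + 2·4 + 1; sub 5 for 4: 2·5^2 + 2·5 + 1; = 61; G_3 = 61−1 = 60
step 3: 60 = 2·5^2 + 2·5; sub 6 for 5: 2·6^2 + 2·6; = 84; G_4 = 84−1 = 83
step 4: 83 = 2·6^2 + 6 + 5; sub 7 for 6: 2·7^2 + 7 + 5; = 110; G_5 = 110−1 = 109
step 5: 109 = 2·7^2 + 7 + 4; sub 8 for 7: 2·8^2 + 8 + 4; = 140; G_6 = 140−1 = 139
step 6: 139 = 2·8^2 + 8 + 3; sub 9 for 8: 2·9^2 + 9 + 3; = 174; G_7 = 174−1 = 173
step 7: 173 = 2·9^2 + 9 + 2; sub 10 for 9: 2·10^2 + 10 + 2; = 212; G_8 = 212−1 = 211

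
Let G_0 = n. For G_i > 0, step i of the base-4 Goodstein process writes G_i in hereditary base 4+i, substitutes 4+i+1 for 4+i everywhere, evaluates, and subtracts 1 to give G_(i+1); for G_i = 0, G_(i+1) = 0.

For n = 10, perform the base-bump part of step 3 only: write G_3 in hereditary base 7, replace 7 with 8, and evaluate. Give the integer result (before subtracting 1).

G_0=10  [base 4] 2·4 + 2  →[4↦5]→  2·5 + 2 = 12  −1 ⇒ G_1=11
G_1=11  [base 5] 2·5 + 1  →[5↦6]→  2·6 + 1 = 13  −1 ⇒ G_2=12
G_2=12  [base 6] 2·6  →[6↦7]→  2·7 = 14  −1 ⇒ G_3=13
G_3=13  [base 7] 7 + 6  →[7↦8]→  8 + 6 = 14  −1 ⇒ G_4=13

14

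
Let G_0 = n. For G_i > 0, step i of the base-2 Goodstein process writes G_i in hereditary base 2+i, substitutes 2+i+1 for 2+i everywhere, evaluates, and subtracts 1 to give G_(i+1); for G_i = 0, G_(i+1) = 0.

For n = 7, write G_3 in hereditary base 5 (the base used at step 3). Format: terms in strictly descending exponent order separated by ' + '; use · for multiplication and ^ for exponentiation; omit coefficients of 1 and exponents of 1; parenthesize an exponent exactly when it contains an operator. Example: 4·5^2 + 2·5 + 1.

5^5 + 2

G_0 = 7. HB_2(7) = 2^2 + 2 + 1. Bump = 31. G_1 = 30.
G_1 = 30. HB_3(30) = 3^3 + 3. Bump = 260. G_2 = 259.
G_2 = 259. HB_4(259) = 4^4 + 3. Bump = 3128. G_3 = 3127.
G_3 = 3127. HB_5(3127) = 5^5 + 2. Bump = 46658. G_4 = 46657.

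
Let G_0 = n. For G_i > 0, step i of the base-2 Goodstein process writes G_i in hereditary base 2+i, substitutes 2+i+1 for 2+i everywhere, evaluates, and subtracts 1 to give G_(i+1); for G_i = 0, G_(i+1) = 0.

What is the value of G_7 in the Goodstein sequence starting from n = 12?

3486784574

G_0=12  [base 2] 2^(2 + 1) + 2^2  →[2↦3]→  3^(3 + 1) + 3^3 = 108  −1 ⇒ G_1=107
G_1=107  [base 3] 3^(3 + 1) + 2·3^2 + 2·3 + 2  →[3↦4]→  4^(4 + 1) + 2·4^2 + 2·4 + 2 = 1066  −1 ⇒ G_2=1065
G_2=1065  [base 4] 4^(4 + 1) + 2·4^2 + 2·4 + 1  →[4↦5]→  5^(5 + 1) + 2·5^2 + 2·5 + 1 = 15686  −1 ⇒ G_3=15685
G_3=15685  [base 5] 5^(5 + 1) + 2·5^2 + 2·5  →[5↦6]→  6^(6 + 1) + 2·6^2 + 2·6 = 280020  −1 ⇒ G_4=280019
G_4=280019  [base 6] 6^(6 + 1) + 2·6^2 + 6 + 5  →[6↦7]→  7^(7 + 1) + 2·7^2 + 7 + 5 = 5764911  −1 ⇒ G_5=5764910
G_5=5764910  [base 7] 7^(7 + 1) + 2·7^2 + 7 + 4  →[7↦8]→  8^(8 + 1) + 2·8^2 + 8 + 4 = 134217868  −1 ⇒ G_6=134217867
G_6=134217867  [base 8] 8^(8 + 1) + 2·8^2 + 8 + 3  →[8↦9]→  9^(9 + 1) + 2·9^2 + 9 + 3 = 3486784575  −1 ⇒ G_7=3486784574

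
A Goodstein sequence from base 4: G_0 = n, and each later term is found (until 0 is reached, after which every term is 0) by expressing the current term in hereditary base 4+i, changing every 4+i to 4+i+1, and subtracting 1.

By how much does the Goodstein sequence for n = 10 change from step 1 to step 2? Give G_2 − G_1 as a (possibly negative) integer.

G_0=10  [base 4] 2·4 + 2  →[4↦5]→  2·5 + 2 = 12  −1 ⇒ G_1=11
G_1=11  [base 5] 2·5 + 1  →[5↦6]→  2·6 + 1 = 13  −1 ⇒ G_2=12

1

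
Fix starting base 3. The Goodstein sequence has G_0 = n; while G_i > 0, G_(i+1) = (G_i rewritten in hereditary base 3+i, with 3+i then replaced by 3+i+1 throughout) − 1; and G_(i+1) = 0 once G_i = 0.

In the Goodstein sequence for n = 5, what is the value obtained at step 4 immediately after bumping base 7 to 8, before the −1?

4

i=0: 5 = 3 + 2 (b=3); 3→4: 4 + 2 = 6; 6−1 = 5
i=1: 5 = 4 + 1 (b=4); 4→5: 5 + 1 = 6; 6−1 = 5
i=2: 5 = 5 (b=5); 5→6: 6 = 6; 6−1 = 5
i=3: 5 = 5 (b=6); 6→7: 5 = 5; 5−1 = 4
i=4: 4 = 4 (b=7); 7→8: 4 = 4; 4−1 = 3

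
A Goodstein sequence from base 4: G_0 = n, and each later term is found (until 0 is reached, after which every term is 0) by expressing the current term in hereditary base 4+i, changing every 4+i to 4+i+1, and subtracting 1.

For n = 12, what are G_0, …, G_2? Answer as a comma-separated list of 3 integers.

[0] 12 ≡ 3·4 (base 4). Lift 5: 15. −1: 14.
[1] 14 ≡ 2·5 + 4 (base 5). Lift 6: 16. −1: 15.

12, 14, 15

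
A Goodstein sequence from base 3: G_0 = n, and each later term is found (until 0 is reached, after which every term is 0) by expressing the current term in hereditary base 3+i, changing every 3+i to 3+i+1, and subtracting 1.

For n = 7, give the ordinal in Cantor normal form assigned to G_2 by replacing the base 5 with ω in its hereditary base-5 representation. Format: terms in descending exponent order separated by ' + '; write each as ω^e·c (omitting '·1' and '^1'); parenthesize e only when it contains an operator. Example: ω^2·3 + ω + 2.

ω + 4

[0] 7 ≡ 2·3 + 1 (base 3). Lift 4: 9. −1: 8.
[1] 8 ≡ 2·4 (base 4). Lift 5: 10. −1: 9.
[2] 9 ≡ 5 + 4 (base 5). Lift 6: 10. −1: 9.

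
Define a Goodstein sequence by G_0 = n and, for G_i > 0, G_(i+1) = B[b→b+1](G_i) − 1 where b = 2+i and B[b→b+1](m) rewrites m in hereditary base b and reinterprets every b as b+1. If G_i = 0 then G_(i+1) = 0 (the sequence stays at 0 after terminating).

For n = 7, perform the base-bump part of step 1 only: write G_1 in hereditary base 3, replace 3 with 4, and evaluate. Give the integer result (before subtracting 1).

260

i=0: 7 = 2^2 + 2 + 1 (b=2); 2→3: 3^3 + 3 + 1 = 31; 31−1 = 30
i=1: 30 = 3^3 + 3 (b=3); 3→4: 4^4 + 4 = 260; 260−1 = 259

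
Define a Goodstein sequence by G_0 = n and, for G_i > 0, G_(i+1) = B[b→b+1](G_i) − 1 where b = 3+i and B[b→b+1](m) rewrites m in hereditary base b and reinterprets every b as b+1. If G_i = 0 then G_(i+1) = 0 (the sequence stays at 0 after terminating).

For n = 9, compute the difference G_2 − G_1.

i=0: 9 = 3^2 (b=3); 3→4: 4^2 = 16; 16−1 = 15
i=1: 15 = 3·4 + 3 (b=4); 4→5: 3·5 + 3 = 18; 18−1 = 17

2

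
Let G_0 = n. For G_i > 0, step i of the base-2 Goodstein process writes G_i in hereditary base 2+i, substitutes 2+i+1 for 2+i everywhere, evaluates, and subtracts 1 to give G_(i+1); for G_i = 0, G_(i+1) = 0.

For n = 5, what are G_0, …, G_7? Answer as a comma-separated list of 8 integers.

5 —HB2→ 2^2 + 1 —bump→ 3^3 + 1 = 28 —(−1)→ 27
27 —HB3→ 3^3 —bump→ 4^4 = 256 —(−1)→ 255
255 —HB4→ 3·4^3 + 3·4^2 + 3·4 + 3 —bump→ 3·5^3 + 3·5^2 + 3·5 + 3 = 468 —(−1)→ 467
467 —HB5→ 3·5^3 + 3·5^2 + 3·5 + 2 —bump→ 3·6^3 + 3·6^2 + 3·6 + 2 = 776 —(−1)→ 775
775 —HB6→ 3·6^3 + 3·6^2 + 3·6 + 1 —bump→ 3·7^3 + 3·7^2 + 3·7 + 1 = 1198 —(−1)→ 1197
1197 —HB7→ 3·7^3 + 3·7^2 + 3·7 —bump→ 3·8^3 + 3·8^2 + 3·8 = 1752 —(−1)→ 1751
1751 —HB8→ 3·8^3 + 3·8^2 + 2·8 + 7 —bump→ 3·9^3 + 3·9^2 + 2·9 + 7 = 2455 —(−1)→ 2454

5, 27, 255, 467, 775, 1197, 1751, 2454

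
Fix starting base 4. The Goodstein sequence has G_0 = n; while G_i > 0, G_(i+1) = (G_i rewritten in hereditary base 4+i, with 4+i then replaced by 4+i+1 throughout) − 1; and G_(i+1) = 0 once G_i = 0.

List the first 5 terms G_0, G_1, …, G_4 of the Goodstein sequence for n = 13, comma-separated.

G_0 = 13. HB_4(13) = 3·4 + 1. Bump = 16. G_1 = 15.
G_1 = 15. HB_5(15) = 3·5. Bump = 18. G_2 = 17.
G_2 = 17. HB_6(17) = 2·6 + 5. Bump = 19. G_3 = 18.
G_3 = 18. HB_7(18) = 2·7 + 4. Bump = 20. G_4 = 19.

13, 15, 17, 18, 19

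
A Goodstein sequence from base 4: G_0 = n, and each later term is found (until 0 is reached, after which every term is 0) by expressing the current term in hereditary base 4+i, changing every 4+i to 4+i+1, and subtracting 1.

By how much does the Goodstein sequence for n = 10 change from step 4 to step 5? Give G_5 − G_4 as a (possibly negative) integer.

0

(0) 10|_4 = 2·4 + 2 ↦ 2·5 + 2|_5 = 12 ⇒ 11
(1) 11|_5 = 2·5 + 1 ↦ 2·6 + 1|_6 = 13 ⇒ 12
(2) 12|_6 = 2·6 ↦ 2·7|_7 = 14 ⇒ 13
(3) 13|_7 = 7 + 6 ↦ 8 + 6|_8 = 14 ⇒ 13
(4) 13|_8 = 8 + 5 ↦ 9 + 5|_9 = 14 ⇒ 13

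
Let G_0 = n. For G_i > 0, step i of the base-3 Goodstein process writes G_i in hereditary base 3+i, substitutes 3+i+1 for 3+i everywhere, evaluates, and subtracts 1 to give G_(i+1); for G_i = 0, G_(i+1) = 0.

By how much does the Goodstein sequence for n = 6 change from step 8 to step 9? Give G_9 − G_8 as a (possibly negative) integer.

[0] 6 ≡ 2·3 (base 3). Lift 4: 8. −1: 7.
[1] 7 ≡ 4 + 3 (base 4). Lift 5: 8. −1: 7.
[2] 7 ≡ 5 + 2 (base 5). Lift 6: 8. −1: 7.
[3] 7 ≡ 6 + 1 (base 6). Lift 7: 8. −1: 7.
[4] 7 ≡ 7 (base 7). Lift 8: 8. −1: 7.
[5] 7 ≡ 7 (base 8). Lift 9: 7. −1: 6.
[6] 6 ≡ 6 (base 9). Lift 10: 6. −1: 5.
[7] 5 ≡ 5 (base 10). Lift 11: 5. −1: 4.
[8] 4 ≡ 4 (base 11). Lift 12: 4. −1: 3.

-1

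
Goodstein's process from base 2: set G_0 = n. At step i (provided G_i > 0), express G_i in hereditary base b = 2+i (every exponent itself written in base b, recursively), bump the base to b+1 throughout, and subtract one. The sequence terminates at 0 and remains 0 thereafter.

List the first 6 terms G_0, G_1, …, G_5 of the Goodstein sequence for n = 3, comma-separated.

3, 3, 3, 2, 1, 0

i=0: 3 = 2 + 1 (b=2); 2→3: 3 + 1 = 4; 4−1 = 3
i=1: 3 = 3 (b=3); 3→4: 4 = 4; 4−1 = 3
i=2: 3 = 3 (b=4); 4→5: 3 = 3; 3−1 = 2
i=3: 2 = 2 (b=5); 5→6: 2 = 2; 2−1 = 1
i=4: 1 = 1 (b=6); 6→7: 1 = 1; 1−1 = 0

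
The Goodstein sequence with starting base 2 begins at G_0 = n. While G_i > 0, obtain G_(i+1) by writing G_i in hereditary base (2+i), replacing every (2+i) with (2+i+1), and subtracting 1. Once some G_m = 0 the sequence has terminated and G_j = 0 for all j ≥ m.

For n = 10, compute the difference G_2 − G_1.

942

G_0=10  [base 2] 2^(2 + 1) + 2  →[2↦3]→  3^(3 + 1) + 3 = 84  −1 ⇒ G_1=83
G_1=83  [base 3] 3^(3 + 1) + 2  →[3↦4]→  4^(4 + 1) + 2 = 1026  −1 ⇒ G_2=1025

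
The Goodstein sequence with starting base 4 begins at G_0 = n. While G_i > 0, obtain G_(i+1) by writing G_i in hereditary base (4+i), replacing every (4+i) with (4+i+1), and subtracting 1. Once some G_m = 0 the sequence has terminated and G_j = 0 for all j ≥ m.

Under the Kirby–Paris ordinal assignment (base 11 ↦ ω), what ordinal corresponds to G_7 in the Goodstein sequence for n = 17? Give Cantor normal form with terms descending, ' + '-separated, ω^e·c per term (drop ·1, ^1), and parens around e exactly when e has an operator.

17 —HB4→ 4^2 + 1 —bump→ 5^2 + 1 = 26 —(−1)→ 25
25 —HB5→ 5^2 —bump→ 6^2 = 36 —(−1)→ 35
35 —HB6→ 5·6 + 5 —bump→ 5·7 + 5 = 40 —(−1)→ 39
39 —HB7→ 5·7 + 4 —bump→ 5·8 + 4 = 44 —(−1)→ 43
43 —HB8→ 5·8 + 3 —bump→ 5·9 + 3 = 48 —(−1)→ 47
47 —HB9→ 5·9 + 2 —bump→ 5·10 + 2 = 52 —(−1)→ 51
51 —HB10→ 5·10 + 1 —bump→ 5·11 + 1 = 56 —(−1)→ 55
55 —HB11→ 5·11 —bump→ 5·12 = 60 —(−1)→ 59

ω·5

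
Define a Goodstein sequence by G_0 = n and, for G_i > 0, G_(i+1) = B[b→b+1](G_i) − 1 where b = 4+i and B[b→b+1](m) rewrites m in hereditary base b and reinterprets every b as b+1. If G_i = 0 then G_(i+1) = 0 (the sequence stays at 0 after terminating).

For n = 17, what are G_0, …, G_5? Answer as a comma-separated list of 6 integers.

G_0=17  [base 4] 4^2 + 1  →[4↦5]→  5^2 + 1 = 26  −1 ⇒ G_1=25
G_1=25  [base 5] 5^2  →[5↦6]→  6^2 = 36  −1 ⇒ G_2=35
G_2=35  [base 6] 5·6 + 5  →[6↦7]→  5·7 + 5 = 40  −1 ⇒ G_3=39
G_3=39  [base 7] 5·7 + 4  →[7↦8]→  5·8 + 4 = 44  −1 ⇒ G_4=43
G_4=43  [base 8] 5·8 + 3  →[8↦9]→  5·9 + 3 = 48  −1 ⇒ G_5=47

17, 25, 35, 39, 43, 47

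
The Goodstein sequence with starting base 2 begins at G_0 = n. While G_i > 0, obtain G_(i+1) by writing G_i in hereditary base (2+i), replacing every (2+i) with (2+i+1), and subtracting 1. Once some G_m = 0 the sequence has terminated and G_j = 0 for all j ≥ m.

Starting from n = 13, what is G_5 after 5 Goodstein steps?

5765998

G_0 = 13. HB_2(13) = 2^(2 + 1) + 2^2 + 1. Bump = 109. G_1 = 108.
G_1 = 108. HB_3(108) = 3^(3 + 1) + 3^3. Bump = 1280. G_2 = 1279.
G_2 = 1279. HB_4(1279) = 4^(4 + 1) + 3·4^3 + 3·4^2 + 3·4 + 3. Bump = 16093. G_3 = 16092.
G_3 = 16092. HB_5(16092) = 5^(5 + 1) + 3·5^3 + 3·5^2 + 3·5 + 2. Bump = 280712. G_4 = 280711.
G_4 = 280711. HB_6(280711) = 6^(6 + 1) + 3·6^3 + 3·6^2 + 3·6 + 1. Bump = 5765999. G_5 = 5765998.
G_5 = 5765998. HB_7(5765998) = 7^(7 + 1) + 3·7^3 + 3·7^2 + 3·7. Bump = 134219480. G_6 = 134219479.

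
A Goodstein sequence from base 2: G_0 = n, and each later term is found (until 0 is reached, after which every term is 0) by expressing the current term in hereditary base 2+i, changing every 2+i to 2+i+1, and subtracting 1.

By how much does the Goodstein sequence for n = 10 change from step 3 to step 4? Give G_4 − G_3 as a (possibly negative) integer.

base 2: 10 = 2^(2 + 1) + 2; at 3: 3^(3 + 1) + 3 = 84; next = 83
base 3: 83 = 3^(3 + 1) + 2; at 4: 4^(4 + 1) + 2 = 1026; next = 1025
base 4: 1025 = 4^(4 + 1) + 1; at 5: 5^(5 + 1) + 1 = 15626; next = 15625
base 5: 15625 = 5^(5 + 1); at 6: 6^(6 + 1) = 279936; next = 279935

264310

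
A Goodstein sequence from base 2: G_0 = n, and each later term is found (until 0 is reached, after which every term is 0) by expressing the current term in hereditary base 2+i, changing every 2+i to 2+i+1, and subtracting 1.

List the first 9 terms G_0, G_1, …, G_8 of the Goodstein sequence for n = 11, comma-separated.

step 0: 11 = 2^(2 + 1) + 2 + 1; sub 3 for 2: 3^(3 + 1) + 3 + 1; = 85; G_1 = 85−1 = 84
step 1: 84 = 3^(3 + 1) + 3; sub 4 for 3: 4^(4 + 1) + 4; = 1028; G_2 = 1028−1 = 1027
step 2: 1027 = 4^(4 + 1) + 3; sub 5 for 4: 5^(5 + 1) + 3; = 15628; G_3 = 15628−1 = 15627
step 3: 15627 = 5^(5 + 1) + 2; sub 6 for 5: 6^(6 + 1) + 2; = 279938; G_4 = 279938−1 = 279937
step 4: 279937 = 6^(6 + 1) + 1; sub 7 for 6: 7^(7 + 1) + 1; = 5764802; G_5 = 5764802−1 = 5764801
step 5: 5764801 = 7^(7 + 1); sub 8 for 7: 8^(8 + 1); = 134217728; G_6 = 134217728−1 = 134217727
step 6: 134217727 = 7·8^8 + 7·8^7 + 7·8^6 + 7·8^5 + 7·8^4 + 7·8^3 + 7·8^2 + 7·8 + 7; sub 9 for 8: 7·9^9 + 7·9^7 + 7·9^6 + 7·9^5 + 7·9^4 + 7·9^3 + 7·9^2 + 7·9 + 7; = 2749609303; G_7 = 2749609303−1 = 2749609302
step 7: 2749609302 = 7·9^9 + 7·9^7 + 7·9^6 + 7·9^5 + 7·9^4 + 7·9^3 + 7·9^2 + 7·9 + 6; sub 10 for 9: 7·10^10 + 7·10^7 + 7·10^6 + 7·10^5 + 7·10^4 + 7·10^3 + 7·10^2 + 7·10 + 6; = 70077777776; G_8 = 70077777776−1 = 70077777775

11, 84, 1027, 15627, 279937, 5764801, 134217727, 2749609302, 70077777775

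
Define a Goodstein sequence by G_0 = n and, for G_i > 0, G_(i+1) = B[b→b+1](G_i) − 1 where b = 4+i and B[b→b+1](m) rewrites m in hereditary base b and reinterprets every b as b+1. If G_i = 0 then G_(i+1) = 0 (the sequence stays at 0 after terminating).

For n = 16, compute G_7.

41

base 4: 16 = 4^2; at 5: 5^2 = 25; next = 24
base 5: 24 = 4·5 + 4; at 6: 4·6 + 4 = 28; next = 27
base 6: 27 = 4·6 + 3; at 7: 4·7 + 3 = 31; next = 30
base 7: 30 = 4·7 + 2; at 8: 4·8 + 2 = 34; next = 33
base 8: 33 = 4·8 + 1; at 9: 4·9 + 1 = 37; next = 36
base 9: 36 = 4·9; at 10: 4·10 = 40; next = 39
base 10: 39 = 3·10 + 9; at 11: 3·11 + 9 = 42; next = 41
base 11: 41 = 3·11 + 8; at 12: 3·12 + 8 = 44; next = 43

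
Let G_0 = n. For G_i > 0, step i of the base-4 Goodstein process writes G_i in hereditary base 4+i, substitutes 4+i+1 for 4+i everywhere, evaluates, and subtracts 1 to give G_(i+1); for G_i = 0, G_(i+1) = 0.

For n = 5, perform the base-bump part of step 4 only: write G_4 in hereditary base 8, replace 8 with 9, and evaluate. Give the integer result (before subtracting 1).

3

G_0=5  [base 4] 4 + 1  →[4↦5]→  5 + 1 = 6  −1 ⇒ G_1=5
G_1=5  [base 5] 5  →[5↦6]→  6 = 6  −1 ⇒ G_2=5
G_2=5  [base 6] 5  →[6↦7]→  5 = 5  −1 ⇒ G_3=4
G_3=4  [base 7] 4  →[7↦8]→  4 = 4  −1 ⇒ G_4=3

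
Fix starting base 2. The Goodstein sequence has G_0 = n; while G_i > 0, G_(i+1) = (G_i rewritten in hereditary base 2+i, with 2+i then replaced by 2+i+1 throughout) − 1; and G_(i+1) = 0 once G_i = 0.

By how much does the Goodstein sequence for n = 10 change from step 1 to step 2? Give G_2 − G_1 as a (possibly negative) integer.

(0) 10|_2 = 2^(2 + 1) + 2 ↦ 3^(3 + 1) + 3|_3 = 84 ⇒ 83
(1) 83|_3 = 3^(3 + 1) + 2 ↦ 4^(4 + 1) + 2|_4 = 1026 ⇒ 1025

942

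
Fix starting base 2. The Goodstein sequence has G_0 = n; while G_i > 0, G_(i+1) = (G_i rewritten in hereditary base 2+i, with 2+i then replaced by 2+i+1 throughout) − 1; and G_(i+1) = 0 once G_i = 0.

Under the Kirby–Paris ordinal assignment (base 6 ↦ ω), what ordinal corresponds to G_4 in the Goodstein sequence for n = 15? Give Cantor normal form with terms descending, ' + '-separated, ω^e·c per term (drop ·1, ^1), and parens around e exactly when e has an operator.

ω^(ω + 1) + ω^ω + 1

G_0=15  [base 2] 2^(2 + 1) + 2^2 + 2 + 1  →[2↦3]→  3^(3 + 1) + 3^3 + 3 + 1 = 112  −1 ⇒ G_1=111
G_1=111  [base 3] 3^(3 + 1) + 3^3 + 3  →[3↦4]→  4^(4 + 1) + 4^4 + 4 = 1284  −1 ⇒ G_2=1283
G_2=1283  [base 4] 4^(4 + 1) + 4^4 + 3  →[4↦5]→  5^(5 + 1) + 5^5 + 3 = 18753  −1 ⇒ G_3=18752
G_3=18752  [base 5] 5^(5 + 1) + 5^5 + 2  →[5↦6]→  6^(6 + 1) + 6^6 + 2 = 326594  −1 ⇒ G_4=326593
G_4=326593  [base 6] 6^(6 + 1) + 6^6 + 1  →[6↦7]→  7^(7 + 1) + 7^7 + 1 = 6588345  −1 ⇒ G_5=6588344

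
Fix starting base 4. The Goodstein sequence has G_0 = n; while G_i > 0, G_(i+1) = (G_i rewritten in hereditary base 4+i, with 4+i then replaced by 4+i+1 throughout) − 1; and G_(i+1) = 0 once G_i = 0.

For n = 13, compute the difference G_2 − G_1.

i=0: 13 = 3·4 + 1 (b=4); 4→5: 3·5 + 1 = 16; 16−1 = 15
i=1: 15 = 3·5 (b=5); 5→6: 3·6 = 18; 18−1 = 17

2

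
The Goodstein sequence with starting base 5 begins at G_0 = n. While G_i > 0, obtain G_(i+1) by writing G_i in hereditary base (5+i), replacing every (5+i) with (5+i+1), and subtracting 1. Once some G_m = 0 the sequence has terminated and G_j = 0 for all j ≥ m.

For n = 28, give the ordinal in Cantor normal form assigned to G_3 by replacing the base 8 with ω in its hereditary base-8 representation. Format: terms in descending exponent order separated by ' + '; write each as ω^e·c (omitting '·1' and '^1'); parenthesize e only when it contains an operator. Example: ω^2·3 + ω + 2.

ω^2

G_0 = 28. HB_5(28) = 5^2 + 3. Bump = 39. G_1 = 38.
G_1 = 38. HB_6(38) = 6^2 + 2. Bump = 51. G_2 = 50.
G_2 = 50. HB_7(50) = 7^2 + 1. Bump = 65. G_3 = 64.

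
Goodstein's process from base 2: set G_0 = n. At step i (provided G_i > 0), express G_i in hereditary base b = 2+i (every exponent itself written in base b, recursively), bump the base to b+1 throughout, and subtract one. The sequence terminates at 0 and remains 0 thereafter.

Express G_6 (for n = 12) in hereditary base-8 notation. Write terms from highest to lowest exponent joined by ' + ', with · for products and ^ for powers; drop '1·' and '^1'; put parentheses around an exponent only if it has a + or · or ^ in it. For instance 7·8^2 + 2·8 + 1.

G_0 = 12. HB_2(12) = 2^(2 + 1) + 2^2. Bump = 108. G_1 = 107.
G_1 = 107. HB_3(107) = 3^(3 + 1) + 2·3^2 + 2·3 + 2. Bump = 1066. G_2 = 1065.
G_2 = 1065. HB_4(1065) = 4^(4 + 1) + 2·4^2 + 2·4 + 1. Bump = 15686. G_3 = 15685.
G_3 = 15685. HB_5(15685) = 5^(5 + 1) + 2·5^2 + 2·5. Bump = 280020. G_4 = 280019.
G_4 = 280019. HB_6(280019) = 6^(6 + 1) + 2·6^2 + 6 + 5. Bump = 5764911. G_5 = 5764910.
G_5 = 5764910. HB_7(5764910) = 7^(7 + 1) + 2·7^2 + 7 + 4. Bump = 134217868. G_6 = 134217867.
G_6 = 134217867. HB_8(134217867) = 8^(8 + 1) + 2·8^2 + 8 + 3. Bump = 3486784575. G_7 = 3486784574.

8^(8 + 1) + 2·8^2 + 8 + 3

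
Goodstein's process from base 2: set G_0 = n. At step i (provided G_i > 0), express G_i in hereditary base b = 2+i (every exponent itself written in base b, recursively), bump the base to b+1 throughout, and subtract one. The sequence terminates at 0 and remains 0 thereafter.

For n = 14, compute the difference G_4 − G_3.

307841

G_0 = 14. HB_2(14) = 2^(2 + 1) + 2^2 + 2. Bump = 111. G_1 = 110.
G_1 = 110. HB_3(110) = 3^(3 + 1) + 3^3 + 2. Bump = 1282. G_2 = 1281.
G_2 = 1281. HB_4(1281) = 4^(4 + 1) + 4^4 + 1. Bump = 18751. G_3 = 18750.
G_3 = 18750. HB_5(18750) = 5^(5 + 1) + 5^5. Bump = 326592. G_4 = 326591.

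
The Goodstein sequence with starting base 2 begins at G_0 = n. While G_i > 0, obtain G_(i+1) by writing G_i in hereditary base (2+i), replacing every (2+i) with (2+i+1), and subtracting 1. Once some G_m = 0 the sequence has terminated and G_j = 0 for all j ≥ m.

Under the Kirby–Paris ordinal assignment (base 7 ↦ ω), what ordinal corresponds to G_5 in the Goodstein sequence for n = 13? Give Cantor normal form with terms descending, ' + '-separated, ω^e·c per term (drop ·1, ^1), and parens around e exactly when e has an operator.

G_0=13  [base 2] 2^(2 + 1) + 2^2 + 1  →[2↦3]→  3^(3 + 1) + 3^3 + 1 = 109  −1 ⇒ G_1=108
G_1=108  [base 3] 3^(3 + 1) + 3^3  →[3↦4]→  4^(4 + 1) + 4^4 = 1280  −1 ⇒ G_2=1279
G_2=1279  [base 4] 4^(4 + 1) + 3·4^3 + 3·4^2 + 3·4 + 3  →[4↦5]→  5^(5 + 1) + 3·5^3 + 3·5^2 + 3·5 + 3 = 16093  −1 ⇒ G_3=16092
G_3=16092  [base 5] 5^(5 + 1) + 3·5^3 + 3·5^2 + 3·5 + 2  →[5↦6]→  6^(6 + 1) + 3·6^3 + 3·6^2 + 3·6 + 2 = 280712  −1 ⇒ G_4=280711
G_4=280711  [base 6] 6^(6 + 1) + 3·6^3 + 3·6^2 + 3·6 + 1  →[6↦7]→  7^(7 + 1) + 3·7^3 + 3·7^2 + 3·7 + 1 = 5765999  −1 ⇒ G_5=5765998
G_5=5765998  [base 7] 7^(7 + 1) + 3·7^3 + 3·7^2 + 3·7  →[7↦8]→  8^(8 + 1) + 3·8^3 + 3·8^2 + 3·8 = 134219480  −1 ⇒ G_6=134219479

ω^(ω + 1) + ω^3·3 + ω^2·3 + ω·3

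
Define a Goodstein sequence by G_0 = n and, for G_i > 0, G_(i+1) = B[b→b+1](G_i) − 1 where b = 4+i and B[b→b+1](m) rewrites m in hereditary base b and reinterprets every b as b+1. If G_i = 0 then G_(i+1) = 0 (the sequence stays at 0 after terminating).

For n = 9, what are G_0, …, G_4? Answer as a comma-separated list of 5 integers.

9, 10, 11, 11, 11

i=0: 9 = 2·4 + 1 (b=4); 4→5: 2·5 + 1 = 11; 11−1 = 10
i=1: 10 = 2·5 (b=5); 5→6: 2·6 = 12; 12−1 = 11
i=2: 11 = 6 + 5 (b=6); 6→7: 7 + 5 = 12; 12−1 = 11
i=3: 11 = 7 + 4 (b=7); 7→8: 8 + 4 = 12; 12−1 = 11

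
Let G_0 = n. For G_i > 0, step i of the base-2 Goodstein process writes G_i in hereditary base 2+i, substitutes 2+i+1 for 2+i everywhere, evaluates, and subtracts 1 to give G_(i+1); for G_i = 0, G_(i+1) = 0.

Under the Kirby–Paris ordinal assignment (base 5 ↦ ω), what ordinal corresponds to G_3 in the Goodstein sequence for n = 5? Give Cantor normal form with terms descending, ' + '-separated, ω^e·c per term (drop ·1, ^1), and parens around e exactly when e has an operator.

base 2: 5 = 2^2 + 1; at 3: 3^3 + 1 = 28; next = 27
base 3: 27 = 3^3; at 4: 4^4 = 256; next = 255
base 4: 255 = 3·4^3 + 3·4^2 + 3·4 + 3; at 5: 3·5^3 + 3·5^2 + 3·5 + 3 = 468; next = 467
base 5: 467 = 3·5^3 + 3·5^2 + 3·5 + 2; at 6: 3·6^3 + 3·6^2 + 3·6 + 2 = 776; next = 775

ω^3·3 + ω^2·3 + ω·3 + 2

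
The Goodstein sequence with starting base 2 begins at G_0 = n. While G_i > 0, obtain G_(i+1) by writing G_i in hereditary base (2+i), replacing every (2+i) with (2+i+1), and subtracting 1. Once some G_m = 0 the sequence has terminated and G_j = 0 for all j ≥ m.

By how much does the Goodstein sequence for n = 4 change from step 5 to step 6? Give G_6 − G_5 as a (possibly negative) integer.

30

i=0: 4 = 2^2 (b=2); 2→3: 3^3 = 27; 27−1 = 26
i=1: 26 = 2·3^2 + 2·3 + 2 (b=3); 3→4: 2·4^2 + 2·4 + 2 = 42; 42−1 = 41
i=2: 41 = 2·4^2 + 2·4 + 1 (b=4); 4→5: 2·5^2 + 2·5 + 1 = 61; 61−1 = 60
i=3: 60 = 2·5^2 + 2·5 (b=5); 5→6: 2·6^2 + 2·6 = 84; 84−1 = 83
i=4: 83 = 2·6^2 + 6 + 5 (b=6); 6→7: 2·7^2 + 7 + 5 = 110; 110−1 = 109
i=5: 109 = 2·7^2 + 7 + 4 (b=7); 7→8: 2·8^2 + 8 + 4 = 140; 140−1 = 139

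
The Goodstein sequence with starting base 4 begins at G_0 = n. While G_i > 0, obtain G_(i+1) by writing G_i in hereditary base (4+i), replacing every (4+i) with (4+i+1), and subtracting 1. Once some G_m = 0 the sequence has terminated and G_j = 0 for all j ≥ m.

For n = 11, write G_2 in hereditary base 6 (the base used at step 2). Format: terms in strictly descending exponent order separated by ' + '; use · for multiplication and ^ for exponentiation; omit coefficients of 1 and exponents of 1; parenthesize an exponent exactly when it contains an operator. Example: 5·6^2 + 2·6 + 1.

G_0 = 11. HB_4(11) = 2·4 + 3. Bump = 13. G_1 = 12.
G_1 = 12. HB_5(12) = 2·5 + 2. Bump = 14. G_2 = 13.
G_2 = 13. HB_6(13) = 2·6 + 1. Bump = 15. G_3 = 14.

2·6 + 1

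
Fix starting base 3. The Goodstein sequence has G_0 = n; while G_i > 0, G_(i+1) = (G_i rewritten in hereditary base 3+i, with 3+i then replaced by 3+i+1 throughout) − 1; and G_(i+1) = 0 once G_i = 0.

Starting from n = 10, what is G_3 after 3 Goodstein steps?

27

G_0 = 10. HB_3(10) = 3^2 + 1. Bump = 17. G_1 = 16.
G_1 = 16. HB_4(16) = 4^2. Bump = 25. G_2 = 24.
G_2 = 24. HB_5(24) = 4·5 + 4. Bump = 28. G_3 = 27.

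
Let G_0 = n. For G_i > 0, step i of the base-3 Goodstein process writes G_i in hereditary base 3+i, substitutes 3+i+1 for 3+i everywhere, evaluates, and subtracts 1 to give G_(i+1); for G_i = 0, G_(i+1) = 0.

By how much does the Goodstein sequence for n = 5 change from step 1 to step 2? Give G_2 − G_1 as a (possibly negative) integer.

0

G_0 = 5. HB_3(5) = 3 + 2. Bump = 6. G_1 = 5.
G_1 = 5. HB_4(5) = 4 + 1. Bump = 6. G_2 = 5.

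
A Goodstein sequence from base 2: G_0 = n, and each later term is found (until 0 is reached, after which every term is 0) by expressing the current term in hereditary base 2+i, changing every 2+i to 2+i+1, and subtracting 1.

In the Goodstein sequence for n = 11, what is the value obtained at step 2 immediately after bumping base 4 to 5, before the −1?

i=0: 11 = 2^(2 + 1) + 2 + 1 (b=2); 2→3: 3^(3 + 1) + 3 + 1 = 85; 85−1 = 84
i=1: 84 = 3^(3 + 1) + 3 (b=3); 3→4: 4^(4 + 1) + 4 = 1028; 1028−1 = 1027

15628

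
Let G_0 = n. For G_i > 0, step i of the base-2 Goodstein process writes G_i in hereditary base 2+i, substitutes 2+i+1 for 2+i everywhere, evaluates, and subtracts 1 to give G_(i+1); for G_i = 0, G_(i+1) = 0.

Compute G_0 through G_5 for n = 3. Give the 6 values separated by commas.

3, 3, 3, 2, 1, 0

[0] 3 ≡ 2 + 1 (base 2). Lift 3: 4. −1: 3.
[1] 3 ≡ 3 (base 3). Lift 4: 4. −1: 3.
[2] 3 ≡ 3 (base 4). Lift 5: 3. −1: 2.
[3] 2 ≡ 2 (base 5). Lift 6: 2. −1: 1.
[4] 1 ≡ 1 (base 6). Lift 7: 1. −1: 0.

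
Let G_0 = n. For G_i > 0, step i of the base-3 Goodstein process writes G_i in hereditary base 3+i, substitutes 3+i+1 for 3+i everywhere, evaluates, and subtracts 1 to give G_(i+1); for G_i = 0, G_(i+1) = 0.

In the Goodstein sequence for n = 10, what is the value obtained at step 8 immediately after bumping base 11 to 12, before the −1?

44

i=0: 10 = 3^2 + 1 (b=3); 3→4: 4^2 + 1 = 17; 17−1 = 16
i=1: 16 = 4^2 (b=4); 4→5: 5^2 = 25; 25−1 = 24
i=2: 24 = 4·5 + 4 (b=5); 5→6: 4·6 + 4 = 28; 28−1 = 27
i=3: 27 = 4·6 + 3 (b=6); 6→7: 4·7 + 3 = 31; 31−1 = 30
i=4: 30 = 4·7 + 2 (b=7); 7→8: 4·8 + 2 = 34; 34−1 = 33
i=5: 33 = 4·8 + 1 (b=8); 8→9: 4·9 + 1 = 37; 37−1 = 36
i=6: 36 = 4·9 (b=9); 9→10: 4·10 = 40; 40−1 = 39
i=7: 39 = 3·10 + 9 (b=10); 10→11: 3·11 + 9 = 42; 42−1 = 41
i=8: 41 = 3·11 + 8 (b=11); 11→12: 3·12 + 8 = 44; 44−1 = 43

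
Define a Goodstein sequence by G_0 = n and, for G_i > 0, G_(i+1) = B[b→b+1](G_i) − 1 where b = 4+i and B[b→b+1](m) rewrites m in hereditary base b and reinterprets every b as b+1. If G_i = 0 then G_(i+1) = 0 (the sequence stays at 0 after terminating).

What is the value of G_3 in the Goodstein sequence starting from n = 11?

14

[0] 11 ≡ 2·4 + 3 (base 4). Lift 5: 13. −1: 12.
[1] 12 ≡ 2·5 + 2 (base 5). Lift 6: 14. −1: 13.
[2] 13 ≡ 2·6 + 1 (base 6). Lift 7: 15. −1: 14.
[3] 14 ≡ 2·7 (base 7). Lift 8: 16. −1: 15.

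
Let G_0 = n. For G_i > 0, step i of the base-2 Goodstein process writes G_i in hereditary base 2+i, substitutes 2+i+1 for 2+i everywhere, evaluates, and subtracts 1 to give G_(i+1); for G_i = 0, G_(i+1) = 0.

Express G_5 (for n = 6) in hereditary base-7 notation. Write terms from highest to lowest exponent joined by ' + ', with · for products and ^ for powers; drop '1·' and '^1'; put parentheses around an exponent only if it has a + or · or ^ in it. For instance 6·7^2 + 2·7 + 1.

[0] 6 ≡ 2^2 + 2 (base 2). Lift 3: 30. −1: 29.
[1] 29 ≡ 3^3 + 2 (base 3). Lift 4: 258. −1: 257.
[2] 257 ≡ 4^4 + 1 (base 4). Lift 5: 3126. −1: 3125.
[3] 3125 ≡ 5^5 (base 5). Lift 6: 46656. −1: 46655.
[4] 46655 ≡ 5·6^5 + 5·6^4 + 5·6^3 + 5·6^2 + 5·6 + 5 (base 6). Lift 7: 98040. −1: 98039.
[5] 98039 ≡ 5·7^5 + 5·7^4 + 5·7^3 + 5·7^2 + 5·7 + 4 (base 7). Lift 8: 187244. −1: 187243.

5·7^5 + 5·7^4 + 5·7^3 + 5·7^2 + 5·7 + 4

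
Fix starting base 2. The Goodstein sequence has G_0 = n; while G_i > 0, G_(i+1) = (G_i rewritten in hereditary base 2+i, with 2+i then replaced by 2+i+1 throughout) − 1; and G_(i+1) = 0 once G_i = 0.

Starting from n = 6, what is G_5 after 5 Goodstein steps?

98039

G_0=6  [base 2] 2^2 + 2  →[2↦3]→  3^3 + 3 = 30  −1 ⇒ G_1=29
G_1=29  [base 3] 3^3 + 2  →[3↦4]→  4^4 + 2 = 258  −1 ⇒ G_2=257
G_2=257  [base 4] 4^4 + 1  →[4↦5]→  5^5 + 1 = 3126  −1 ⇒ G_3=3125
G_3=3125  [base 5] 5^5  →[5↦6]→  6^6 = 46656  −1 ⇒ G_4=46655
G_4=46655  [base 6] 5·6^5 + 5·6^4 + 5·6^3 + 5·6^2 + 5·6 + 5  →[6↦7]→  5·7^5 + 5·7^4 + 5·7^3 + 5·7^2 + 5·7 + 5 = 98040  −1 ⇒ G_5=98039
G_5=98039  [base 7] 5·7^5 + 5·7^4 + 5·7^3 + 5·7^2 + 5·7 + 4  →[7↦8]→  5·8^5 + 5·8^4 + 5·8^3 + 5·8^2 + 5·8 + 4 = 187244  −1 ⇒ G_6=187243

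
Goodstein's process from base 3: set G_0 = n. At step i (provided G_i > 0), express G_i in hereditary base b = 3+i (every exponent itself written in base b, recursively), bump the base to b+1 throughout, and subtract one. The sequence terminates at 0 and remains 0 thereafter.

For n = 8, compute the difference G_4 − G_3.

0

i=0: 8 = 2·3 + 2 (b=3); 3→4: 2·4 + 2 = 10; 10−1 = 9
i=1: 9 = 2·4 + 1 (b=4); 4→5: 2·5 + 1 = 11; 11−1 = 10
i=2: 10 = 2·5 (b=5); 5→6: 2·6 = 12; 12−1 = 11
i=3: 11 = 6 + 5 (b=6); 6→7: 7 + 5 = 12; 12−1 = 11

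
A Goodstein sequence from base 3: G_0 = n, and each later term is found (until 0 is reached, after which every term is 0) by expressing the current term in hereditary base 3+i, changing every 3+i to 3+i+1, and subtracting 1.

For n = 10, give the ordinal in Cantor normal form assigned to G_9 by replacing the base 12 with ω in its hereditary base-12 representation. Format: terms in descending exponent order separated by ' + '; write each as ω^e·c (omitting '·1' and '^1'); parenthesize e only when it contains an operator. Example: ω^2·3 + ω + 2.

ω·3 + 7

base 3: 10 = 3^2 + 1; at 4: 4^2 + 1 = 17; next = 16
base 4: 16 = 4^2; at 5: 5^2 = 25; next = 24
base 5: 24 = 4·5 + 4; at 6: 4·6 + 4 = 28; next = 27
base 6: 27 = 4·6 + 3; at 7: 4·7 + 3 = 31; next = 30
base 7: 30 = 4·7 + 2; at 8: 4·8 + 2 = 34; next = 33
base 8: 33 = 4·8 + 1; at 9: 4·9 + 1 = 37; next = 36
base 9: 36 = 4·9; at 10: 4·10 = 40; next = 39
base 10: 39 = 3·10 + 9; at 11: 3·11 + 9 = 42; next = 41
base 11: 41 = 3·11 + 8; at 12: 3·12 + 8 = 44; next = 43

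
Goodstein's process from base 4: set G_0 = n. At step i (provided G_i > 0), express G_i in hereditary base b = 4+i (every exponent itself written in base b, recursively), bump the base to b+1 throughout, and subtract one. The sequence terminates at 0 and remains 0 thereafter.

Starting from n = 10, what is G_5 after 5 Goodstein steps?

step 0: 10 = 2·4 + 2; sub 5 for 4: 2·5 + 2; = 12; G_1 = 12−1 = 11
step 1: 11 = 2·5 + 1; sub 6 for 5: 2·6 + 1; = 13; G_2 = 13−1 = 12
step 2: 12 = 2·6; sub 7 for 6: 2·7; = 14; G_3 = 14−1 = 13
step 3: 13 = 7 + 6; sub 8 for 7: 8 + 6; = 14; G_4 = 14−1 = 13
step 4: 13 = 8 + 5; sub 9 for 8: 9 + 5; = 14; G_5 = 14−1 = 13

13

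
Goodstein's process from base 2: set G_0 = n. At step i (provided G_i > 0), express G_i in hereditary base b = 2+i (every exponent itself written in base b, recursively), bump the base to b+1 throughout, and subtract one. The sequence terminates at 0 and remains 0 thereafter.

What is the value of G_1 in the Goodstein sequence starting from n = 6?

29

G_0=6  [base 2] 2^2 + 2  →[2↦3]→  3^3 + 3 = 30  −1 ⇒ G_1=29
G_1=29  [base 3] 3^3 + 2  →[3↦4]→  4^4 + 2 = 258  −1 ⇒ G_2=257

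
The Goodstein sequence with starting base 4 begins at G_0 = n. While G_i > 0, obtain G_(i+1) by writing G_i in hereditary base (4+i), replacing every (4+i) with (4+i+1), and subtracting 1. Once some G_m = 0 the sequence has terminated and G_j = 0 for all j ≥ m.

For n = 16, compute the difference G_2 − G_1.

(0) 16|_4 = 4^2 ↦ 5^2|_5 = 25 ⇒ 24
(1) 24|_5 = 4·5 + 4 ↦ 4·6 + 4|_6 = 28 ⇒ 27

3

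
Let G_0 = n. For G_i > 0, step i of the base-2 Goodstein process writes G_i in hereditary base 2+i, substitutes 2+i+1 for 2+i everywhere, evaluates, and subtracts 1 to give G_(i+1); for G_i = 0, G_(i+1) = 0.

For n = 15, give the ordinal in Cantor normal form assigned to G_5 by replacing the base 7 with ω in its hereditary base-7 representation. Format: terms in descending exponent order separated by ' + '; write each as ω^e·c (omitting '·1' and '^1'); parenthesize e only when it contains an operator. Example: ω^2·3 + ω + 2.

step 0: 15 = 2^(2 + 1) + 2^2 + 2 + 1; sub 3 for 2: 3^(3 + 1) + 3^3 + 3 + 1; = 112; G_1 = 112−1 = 111
step 1: 111 = 3^(3 + 1) + 3^3 + 3; sub 4 for 3: 4^(4 + 1) + 4^4 + 4; = 1284; G_2 = 1284−1 = 1283
step 2: 1283 = 4^(4 + 1) + 4^4 + 3; sub 5 for 4: 5^(5 + 1) + 5^5 + 3; = 18753; G_3 = 18753−1 = 18752
step 3: 18752 = 5^(5 + 1) + 5^5 + 2; sub 6 for 5: 6^(6 + 1) + 6^6 + 2; = 326594; G_4 = 326594−1 = 326593
step 4: 326593 = 6^(6 + 1) + 6^6 + 1; sub 7 for 6: 7^(7 + 1) + 7^7 + 1; = 6588345; G_5 = 6588345−1 = 6588344
step 5: 6588344 = 7^(7 + 1) + 7^7; sub 8 for 7: 8^(8 + 1) + 8^8; = 150994944; G_6 = 150994944−1 = 150994943

ω^(ω + 1) + ω^ω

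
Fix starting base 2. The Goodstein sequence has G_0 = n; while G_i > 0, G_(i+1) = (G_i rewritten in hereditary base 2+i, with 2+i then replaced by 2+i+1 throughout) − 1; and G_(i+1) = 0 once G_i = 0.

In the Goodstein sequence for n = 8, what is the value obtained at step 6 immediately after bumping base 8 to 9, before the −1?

G_0 = 8. HB_2(8) = 2^(2 + 1). Bump = 81. G_1 = 80.
G_1 = 80. HB_3(80) = 2·3^3 + 2·3^2 + 2·3 + 2. Bump = 554. G_2 = 553.
G_2 = 553. HB_4(553) = 2·4^4 + 2·4^2 + 2·4 + 1. Bump = 6311. G_3 = 6310.
G_3 = 6310. HB_5(6310) = 2·5^5 + 2·5^2 + 2·5. Bump = 93396. G_4 = 93395.
G_4 = 93395. HB_6(93395) = 2·6^6 + 2·6^2 + 6 + 5. Bump = 1647196. G_5 = 1647195.
G_5 = 1647195. HB_7(1647195) = 2·7^7 + 2·7^2 + 7 + 4. Bump = 33554572. G_6 = 33554571.
G_6 = 33554571. HB_8(33554571) = 2·8^8 + 2·8^2 + 8 + 3. Bump = 774841152. G_7 = 774841151.

774841152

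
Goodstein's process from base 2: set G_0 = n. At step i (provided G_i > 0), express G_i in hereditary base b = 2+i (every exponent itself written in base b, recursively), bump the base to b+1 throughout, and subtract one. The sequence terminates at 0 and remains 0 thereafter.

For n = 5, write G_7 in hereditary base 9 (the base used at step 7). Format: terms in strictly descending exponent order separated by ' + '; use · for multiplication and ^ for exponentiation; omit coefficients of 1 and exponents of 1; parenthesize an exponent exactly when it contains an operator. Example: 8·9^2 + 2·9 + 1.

3·9^3 + 3·9^2 + 2·9 + 6

step 0: 5 = 2^2 + 1; sub 3 for 2: 3^3 + 1; = 28; G_1 = 28−1 = 27
step 1: 27 = 3^3; sub 4 for 3: 4^4; = 256; G_2 = 256−1 = 255
step 2: 255 = 3·4^3 + 3·4^2 + 3·4 + 3; sub 5 for 4: 3·5^3 + 3·5^2 + 3·5 + 3; = 468; G_3 = 468−1 = 467
step 3: 467 = 3·5^3 + 3·5^2 + 3·5 + 2; sub 6 for 5: 3·6^3 + 3·6^2 + 3·6 + 2; = 776; G_4 = 776−1 = 775
step 4: 775 = 3·6^3 + 3·6^2 + 3·6 + 1; sub 7 for 6: 3·7^3 + 3·7^2 + 3·7 + 1; = 1198; G_5 = 1198−1 = 1197
step 5: 1197 = 3·7^3 + 3·7^2 + 3·7; sub 8 for 7: 3·8^3 + 3·8^2 + 3·8; = 1752; G_6 = 1752−1 = 1751
step 6: 1751 = 3·8^3 + 3·8^2 + 2·8 + 7; sub 9 for 8: 3·9^3 + 3·9^2 + 2·9 + 7; = 2455; G_7 = 2455−1 = 2454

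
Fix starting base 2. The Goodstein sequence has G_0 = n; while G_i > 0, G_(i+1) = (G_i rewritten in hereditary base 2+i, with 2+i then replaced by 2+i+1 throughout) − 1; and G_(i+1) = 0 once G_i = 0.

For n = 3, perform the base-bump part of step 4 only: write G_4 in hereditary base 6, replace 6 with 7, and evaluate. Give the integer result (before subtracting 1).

1

G_0=3  [base 2] 2 + 1  →[2↦3]→  3 + 1 = 4  −1 ⇒ G_1=3
G_1=3  [base 3] 3  →[3↦4]→  4 = 4  −1 ⇒ G_2=3
G_2=3  [base 4] 3  →[4↦5]→  3 = 3  −1 ⇒ G_3=2
G_3=2  [base 5] 2  →[5↦6]→  2 = 2  −1 ⇒ G_4=1
G_4=1  [base 6] 1  →[6↦7]→  1 = 1  −1 ⇒ G_5=0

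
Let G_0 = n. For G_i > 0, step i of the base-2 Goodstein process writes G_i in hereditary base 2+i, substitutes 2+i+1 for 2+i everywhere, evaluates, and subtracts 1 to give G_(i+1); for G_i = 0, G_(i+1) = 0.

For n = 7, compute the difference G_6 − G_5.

15953672

base 2: 7 = 2^2 + 2 + 1; at 3: 3^3 + 3 + 1 = 31; next = 30
base 3: 30 = 3^3 + 3; at 4: 4^4 + 4 = 260; next = 259
base 4: 259 = 4^4 + 3; at 5: 5^5 + 3 = 3128; next = 3127
base 5: 3127 = 5^5 + 2; at 6: 6^6 + 2 = 46658; next = 46657
base 6: 46657 = 6^6 + 1; at 7: 7^7 + 1 = 823544; next = 823543
base 7: 823543 = 7^7; at 8: 8^8 = 16777216; next = 16777215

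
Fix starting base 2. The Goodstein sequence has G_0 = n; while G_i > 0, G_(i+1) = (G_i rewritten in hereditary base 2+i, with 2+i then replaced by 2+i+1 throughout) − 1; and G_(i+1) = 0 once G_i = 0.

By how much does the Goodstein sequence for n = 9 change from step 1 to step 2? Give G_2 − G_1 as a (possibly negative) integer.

base 2: 9 = 2^(2 + 1) + 1; at 3: 3^(3 + 1) + 1 = 82; next = 81
base 3: 81 = 3^(3 + 1); at 4: 4^(4 + 1) = 1024; next = 1023

942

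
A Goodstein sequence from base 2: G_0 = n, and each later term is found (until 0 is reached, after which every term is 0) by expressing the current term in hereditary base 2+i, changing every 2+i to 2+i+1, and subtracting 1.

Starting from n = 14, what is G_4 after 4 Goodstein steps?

i=0: 14 = 2^(2 + 1) + 2^2 + 2 (b=2); 2→3: 3^(3 + 1) + 3^3 + 3 = 111; 111−1 = 110
i=1: 110 = 3^(3 + 1) + 3^3 + 2 (b=3); 3→4: 4^(4 + 1) + 4^4 + 2 = 1282; 1282−1 = 1281
i=2: 1281 = 4^(4 + 1) + 4^4 + 1 (b=4); 4→5: 5^(5 + 1) + 5^5 + 1 = 18751; 18751−1 = 18750
i=3: 18750 = 5^(5 + 1) + 5^5 (b=5); 5→6: 6^(6 + 1) + 6^6 = 326592; 326592−1 = 326591
i=4: 326591 = 6^(6 + 1) + 5·6^5 + 5·6^4 + 5·6^3 + 5·6^2 + 5·6 + 5 (b=6); 6→7: 7^(7 + 1) + 5·7^5 + 5·7^4 + 5·7^3 + 5·7^2 + 5·7 + 5 = 5862841; 5862841−1 = 5862840

326591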